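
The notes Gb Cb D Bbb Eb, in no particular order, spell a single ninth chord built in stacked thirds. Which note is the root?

Cb

Stacking in thirds gives Cb – Eb – Gb – Bbb – D, so Cb is the root — Cb dominant seventh sharp nine.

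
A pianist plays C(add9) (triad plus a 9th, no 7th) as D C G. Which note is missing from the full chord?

E

The full C(add9) chord is C, E, G, D.
Comparing with the voicing, the major 3rd (3rd) — E — is absent.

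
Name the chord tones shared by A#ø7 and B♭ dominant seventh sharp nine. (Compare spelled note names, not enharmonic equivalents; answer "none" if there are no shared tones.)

A#ø7 = A#, C#, E, G#.
B♭ dominant seventh sharp nine = Bb, D, F, Ab, C#.
Shared: C#.

C#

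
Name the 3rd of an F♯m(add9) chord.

A

Root of F♯m(add9) = F#. The 3rd is a minor 3rd: F# up a minor 3rd → A.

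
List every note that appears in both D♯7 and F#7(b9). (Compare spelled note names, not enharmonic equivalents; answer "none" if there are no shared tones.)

A♯  C♯

D♯7: D♯ F𝄪 A♯ C♯
F#7(b9): F♯ A♯ C♯ E G
Common to both → A♯, C♯.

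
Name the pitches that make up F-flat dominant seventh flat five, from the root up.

Fb – Ab – Cbb – Ebb

F-flat dominant seventh flat five: dominant seventh flat five on Fb.
- root: Fb
- major 3rd: Ab
- diminished 5th: Cbb
- minor 7th: Ebb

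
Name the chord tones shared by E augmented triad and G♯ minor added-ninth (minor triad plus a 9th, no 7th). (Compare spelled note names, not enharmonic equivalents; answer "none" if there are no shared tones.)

G#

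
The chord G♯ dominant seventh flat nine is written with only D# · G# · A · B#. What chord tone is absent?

F#

The full G♯ dominant seventh flat nine chord is G#, B#, D#, F#, A.
Comparing with the voicing, the minor 7th (7th) — F# — is absent.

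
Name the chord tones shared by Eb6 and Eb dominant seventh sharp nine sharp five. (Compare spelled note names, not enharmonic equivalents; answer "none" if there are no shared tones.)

E♭ – G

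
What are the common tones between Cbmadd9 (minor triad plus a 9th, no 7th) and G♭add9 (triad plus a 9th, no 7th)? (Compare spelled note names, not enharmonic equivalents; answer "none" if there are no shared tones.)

Gb, Db

Cbmadd9 = Cb, Ebb, Gb, Db.
G♭add9 = Gb, Bb, Db, Ab.
Shared: Gb, Db.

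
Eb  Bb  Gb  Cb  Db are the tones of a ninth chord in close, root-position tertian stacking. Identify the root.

Stacking in thirds gives Cb – Eb – Gb – Bb – Db, so Cb is the root — Cb major ninth.

Cb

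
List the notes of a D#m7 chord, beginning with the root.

D#, F#, A#, C#

D#m7 is a minor seventh built on D#.
root → D#
3rd (minor 3rd) → F#
5th (perfect 5th) → A#
7th (minor 7th) → C#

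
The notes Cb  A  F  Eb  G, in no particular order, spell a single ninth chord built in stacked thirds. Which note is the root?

F

Arranged so that each adjacent pair is a third by letter name: F – A – Cb – Eb – G.
The bottom of that stack, F, is the root (this is F dominant ninth flat five).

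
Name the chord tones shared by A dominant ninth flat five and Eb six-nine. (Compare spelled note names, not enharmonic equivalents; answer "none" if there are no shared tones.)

E♭ G

A dominant ninth flat five: A C♯ E♭ G B
Eb six-nine: E♭ G B♭ C F
Common to both → E♭, G.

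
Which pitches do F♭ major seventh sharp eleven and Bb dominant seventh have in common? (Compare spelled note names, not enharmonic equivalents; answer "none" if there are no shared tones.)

A-flat, B-flat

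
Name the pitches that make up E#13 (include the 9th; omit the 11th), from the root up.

E♯, G𝄪, B♯, D♯, F𝄪, C𝄪

Root E♯, quality dominant thirteenth:
root → E♯
3rd (major 3rd) → G𝄪
5th (perfect 5th) → B♯
7th (minor 7th) → D♯
9th (major 9th) → F𝄪
13th (major 13th) → C𝄪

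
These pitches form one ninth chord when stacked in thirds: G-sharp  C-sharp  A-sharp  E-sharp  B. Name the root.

Arranged so that each adjacent pair is a third by letter name: A-sharp – C-sharp – E-sharp – G-sharp – B.
The bottom of that stack, A-sharp, is the root (this is A-sharp minor seventh flat nine).

A-sharp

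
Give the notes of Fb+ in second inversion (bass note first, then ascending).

C – Fb – Ab

In root position, Fb+ is Fb–Ab–C.
Second inversion puts the fifth (C) in the bass.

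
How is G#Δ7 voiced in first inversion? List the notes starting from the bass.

B#  D#  F##  G#

In root position, G#Δ7 is G#–B#–D#–F##.
First inversion puts the third (B#) in the bass.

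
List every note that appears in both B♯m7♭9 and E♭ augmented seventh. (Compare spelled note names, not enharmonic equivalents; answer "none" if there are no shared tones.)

B♯m7♭9: B# D# F## A# C#
E♭ augmented seventh: Eb G B Db
Common to both → none.

none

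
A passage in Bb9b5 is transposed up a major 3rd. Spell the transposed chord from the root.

A major 3rd up from B♭ is D, so the new chord is D dominant ninth flat five.
root → D
3rd (major 3rd) → F♯
5th (diminished 5th) → A♭
7th (minor 7th) → C
9th (major 9th) → E

D, F♯, A♭, C, E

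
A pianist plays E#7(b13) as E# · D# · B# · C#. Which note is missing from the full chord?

The full E#7(b13) chord is E#, G##, B#, D#, C#.
Comparing with the voicing, the major 3rd (3rd) — G## — is absent.

G##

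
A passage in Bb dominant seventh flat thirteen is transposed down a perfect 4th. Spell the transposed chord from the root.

F, A, C, Eb, Db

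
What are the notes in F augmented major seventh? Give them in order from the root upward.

F A C♯ E

F augmented major seventh is an augmented major seventh built on F.
F — root
A — major 3rd
C♯ — augmented 5th
E — major 7th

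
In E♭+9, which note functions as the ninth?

F

Root of E♭+9 = E♭. The 9th is a major 9th: E♭ up a major 9th → F.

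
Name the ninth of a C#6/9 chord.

D#

C#6/9 is built on C#; its 9th is a major 9th above the root.
A second above C uses the letter D, and the major 9th above C# is D#.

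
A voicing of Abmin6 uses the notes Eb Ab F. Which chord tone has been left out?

Abmin6 = Ab, Cb, Eb, F. The voicing lacks the 3rd (minor 3rd), Cb.

Cb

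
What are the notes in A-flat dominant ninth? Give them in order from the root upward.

A♭ C E♭ G♭ B♭

A-flat dominant ninth: dominant ninth on A♭.
- root: A♭
- major 3rd: C
- perfect 5th: E♭
- minor 7th: G♭
- major 9th: B♭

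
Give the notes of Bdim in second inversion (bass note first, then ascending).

F, B, D

Bdim = B–D–F; second inversion → fifth (F) lowest.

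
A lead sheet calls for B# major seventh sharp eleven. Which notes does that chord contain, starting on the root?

B#, D##, F##, A##, E##

Root B#, quality major seventh sharp eleven:
Root: B#
Major 3rd (3rd): D##
Perfect 5th (5th): F##
Major 7th (7th): A##
Augmented 11th (11th): E##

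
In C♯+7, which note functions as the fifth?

G##

C♯+7 is built on C#; its 5th is an augmented 5th above the root.
A fifth above C uses the letter G, and the augmented 5th above C# is G##.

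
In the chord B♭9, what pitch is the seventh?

Ab

Root of B♭9 = Bb. The 7th is a minor 7th: Bb up a minor 7th → Ab.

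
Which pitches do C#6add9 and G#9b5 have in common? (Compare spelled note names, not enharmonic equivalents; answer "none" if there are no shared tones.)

C#6add9: C# E# G# A# D#
G#9b5: G# B# D F# A#
Common to both → G#, A#.

G# A#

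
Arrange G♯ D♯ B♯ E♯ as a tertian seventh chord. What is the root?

E♯

Arranged so that each adjacent pair is a third by letter name: E♯ – G♯ – B♯ – D♯.
The bottom of that stack, E♯, is the root (this is E♯ minor seventh).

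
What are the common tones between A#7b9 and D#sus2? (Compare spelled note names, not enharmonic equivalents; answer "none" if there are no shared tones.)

A# – E#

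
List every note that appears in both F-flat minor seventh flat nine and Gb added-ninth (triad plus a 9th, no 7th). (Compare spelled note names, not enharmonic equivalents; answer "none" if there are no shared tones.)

F-flat minor seventh flat nine = F-flat, A-double-flat, C-flat, E-double-flat, G-double-flat.
Gb added-ninth = G-flat, B-flat, D-flat, A-flat.
Shared: none.

none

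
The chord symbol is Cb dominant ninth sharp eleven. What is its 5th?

Root of Cb dominant ninth sharp eleven = Cb. The 5th is a perfect 5th: Cb up a perfect 5th → Gb.

Gb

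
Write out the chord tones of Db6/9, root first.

Db – F – Ab – Bb – Eb

Db6/9 is a six-nine built on Db.
Root: Db
Major 3rd (3rd): F
Perfect 5th (5th): Ab
Major 6th (6th): Bb
Major 9th (9th): Eb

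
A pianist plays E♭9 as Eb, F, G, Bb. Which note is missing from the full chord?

E♭9 = Eb, G, Bb, Db, F. The voicing lacks the 7th (minor 7th), Db.

Db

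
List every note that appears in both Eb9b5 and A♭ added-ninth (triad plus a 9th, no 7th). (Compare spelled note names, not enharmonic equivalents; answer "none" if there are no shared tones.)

Eb9b5 = Eb, G, Bbb, Db, F.
A♭ added-ninth = Ab, C, Eb, Bb.
Shared: Eb.

Eb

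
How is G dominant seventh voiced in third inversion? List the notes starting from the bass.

F – G – B – D

G dominant seventh = G–B–D–F; third inversion → seventh (F) lowest.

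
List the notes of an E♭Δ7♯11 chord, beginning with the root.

Eb – G – Bb – D – A

E♭Δ7♯11: major seventh sharp eleven on Eb.
- root: Eb
- major 3rd: G
- perfect 5th: Bb
- major 7th: D
- augmented 11th: A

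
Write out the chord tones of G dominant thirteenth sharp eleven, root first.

Root G, quality dominant thirteenth sharp eleven:
- root: G
- major 3rd: B
- perfect 5th: D
- minor 7th: F
- major 9th: A
- augmented 11th: C#
- major 13th: E

G  B  D  F  A  C#  E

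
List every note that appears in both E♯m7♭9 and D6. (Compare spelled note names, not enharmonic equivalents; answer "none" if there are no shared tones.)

E♯m7♭9: E♯ G♯ B♯ D♯ F♯
D6: D F♯ A B
Common to both → F♯.

F♯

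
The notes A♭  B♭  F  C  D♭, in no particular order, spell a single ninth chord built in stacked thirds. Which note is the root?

Arranged so that each adjacent pair is a third by letter name: B♭ – D♭ – F – A♭ – C.
The bottom of that stack, B♭, is the root (this is B♭ minor ninth).

B♭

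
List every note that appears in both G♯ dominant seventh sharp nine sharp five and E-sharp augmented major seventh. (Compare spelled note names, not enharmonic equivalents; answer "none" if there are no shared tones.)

D-double-sharp

G♯ dominant seventh sharp nine sharp five: G-sharp B-sharp D-double-sharp F-sharp A-double-sharp
E-sharp augmented major seventh: E-sharp G-double-sharp B-double-sharp D-double-sharp
Common to both → D-double-sharp.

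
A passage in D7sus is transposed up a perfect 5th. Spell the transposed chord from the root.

A D E G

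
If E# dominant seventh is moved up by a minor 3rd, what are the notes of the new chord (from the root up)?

A minor 3rd up from E♯ is G♯, so the new chord is G♯ dominant seventh.
G♯ — root
B♯ — major 3rd
D♯ — perfect 5th
F♯ — minor 7th

G♯  B♯  D♯  F♯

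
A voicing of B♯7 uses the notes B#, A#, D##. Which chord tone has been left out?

F##

B♯7 = B#, D##, F##, A#. The voicing lacks the 5th (perfect 5th), F##.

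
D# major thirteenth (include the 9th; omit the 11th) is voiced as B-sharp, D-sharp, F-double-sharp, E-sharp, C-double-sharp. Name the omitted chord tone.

A-sharp

D# major thirteenth = D-sharp, F-double-sharp, A-sharp, C-double-sharp, E-sharp, B-sharp. The voicing lacks the 5th (perfect 5th), A-sharp.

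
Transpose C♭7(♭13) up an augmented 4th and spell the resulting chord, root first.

F, A, C, Eb, Db

Transposed root: Cb → F (augmented 4th up). So we spell F dominant seventh flat thirteen:
- root: F
- major 3rd: A
- perfect 5th: C
- minor 7th: Eb
- minor 13th: Db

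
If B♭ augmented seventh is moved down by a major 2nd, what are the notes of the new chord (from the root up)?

Transposed root: Bb → Ab (major 2nd down). So we spell Ab augmented seventh:
root → Ab
3rd (major 3rd) → C
5th (augmented 5th) → E
7th (minor 7th) → Gb

Ab, C, E, Gb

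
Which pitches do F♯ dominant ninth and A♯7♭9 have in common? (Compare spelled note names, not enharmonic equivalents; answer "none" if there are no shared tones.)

F♯ dominant ninth: F# A# C# E G#
A♯7♭9: A# C## E# G# B
Common to both → A#, G#.

A#, G#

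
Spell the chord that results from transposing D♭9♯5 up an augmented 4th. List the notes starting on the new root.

Transposed root: D♭ → G (augmented 4th up). So we spell G dominant ninth sharp five:
- root: G
- major 3rd: B
- augmented 5th: D♯
- minor 7th: F
- major 9th: A

G, B, D♯, F, A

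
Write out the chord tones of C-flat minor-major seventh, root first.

Cb – Ebb – Gb – Bb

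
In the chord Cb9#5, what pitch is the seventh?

Bbb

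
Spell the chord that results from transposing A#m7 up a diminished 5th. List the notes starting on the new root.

A diminished 5th up from A# is E, so the new chord is E minor seventh.
- root: E
- minor 3rd: G
- perfect 5th: B
- minor 7th: D

E G B D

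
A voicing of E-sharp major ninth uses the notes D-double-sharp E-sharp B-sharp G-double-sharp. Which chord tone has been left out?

F-double-sharp

The full E-sharp major ninth chord is E-sharp, G-double-sharp, B-sharp, D-double-sharp, F-double-sharp.
Comparing with the voicing, the major 9th (9th) — F-double-sharp — is absent.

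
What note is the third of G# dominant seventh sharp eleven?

G# dominant seventh sharp eleven is built on G-sharp; its 3rd is a major 3rd above the root.
A third above G uses the letter B, and the major 3rd above G-sharp is B-sharp.

B-sharp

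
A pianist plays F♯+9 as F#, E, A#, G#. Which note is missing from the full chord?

The full F♯+9 chord is F#, A#, C##, E, G#.
Comparing with the voicing, the augmented 5th (5th) — C## — is absent.

C##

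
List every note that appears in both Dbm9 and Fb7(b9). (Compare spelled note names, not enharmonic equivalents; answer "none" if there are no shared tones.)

Fb – Ab – Cb

Dbm9 = Db, Fb, Ab, Cb, Eb.
Fb7(b9) = Fb, Ab, Cb, Ebb, Gbb.
Shared: Fb, Ab, Cb.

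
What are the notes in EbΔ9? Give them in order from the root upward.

EbΔ9 is a major ninth built on E♭.
E♭ — root
G — major 3rd
B♭ — perfect 5th
D — major 7th
F — major 9th

E♭ G B♭ D F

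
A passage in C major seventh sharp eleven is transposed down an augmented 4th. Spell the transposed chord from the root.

Transposed root: C → G♭ (augmented 4th down). So we spell G♭ major seventh sharp eleven:
Root: G♭
Major 3rd (3rd): B♭
Perfect 5th (5th): D♭
Major 7th (7th): F
Augmented 11th (11th): C

G♭, B♭, D♭, F, C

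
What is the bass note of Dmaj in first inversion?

F#

Dmaj in root position is D–F#–A.
First inversion places the third in the bass, which is F#.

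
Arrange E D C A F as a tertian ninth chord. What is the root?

D

Stacking in thirds gives D – F – A – C – E, so D is the root — D minor ninth.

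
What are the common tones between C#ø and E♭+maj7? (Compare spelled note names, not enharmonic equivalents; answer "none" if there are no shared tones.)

G  B

C#ø: C# E G B
E♭+maj7: Eb G B D
Common to both → G, B.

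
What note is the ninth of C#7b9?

D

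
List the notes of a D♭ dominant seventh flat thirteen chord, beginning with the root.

D-flat  F  A-flat  C-flat  B-double-flat

Root D-flat, quality dominant seventh flat thirteen:
- root: D-flat
- major 3rd: F
- perfect 5th: A-flat
- minor 7th: C-flat
- minor 13th: B-double-flat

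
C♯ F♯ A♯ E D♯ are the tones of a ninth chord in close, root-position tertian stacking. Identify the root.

Stacking in thirds gives D♯ – F♯ – A♯ – C♯ – E, so D♯ is the root — D♯ minor seventh flat nine.

D♯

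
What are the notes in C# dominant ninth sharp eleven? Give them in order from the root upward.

Root C-sharp, quality dominant ninth sharp eleven:
C-sharp — root
E-sharp — major 3rd
G-sharp — perfect 5th
B — minor 7th
D-sharp — major 9th
F-double-sharp — augmented 11th

C-sharp, E-sharp, G-sharp, B, D-sharp, F-double-sharp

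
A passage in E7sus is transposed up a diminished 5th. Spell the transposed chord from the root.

Bb, Eb, F, Ab

E up a diminished 5th → Bb. New chord: Bb dominant seventh suspended fourth.
- root: Bb
- perfect 4th: Eb
- perfect 5th: F
- minor 7th: Ab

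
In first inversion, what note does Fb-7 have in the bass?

Abb

Fb-7 in root position is Fb–Abb–Cb–Ebb.
First inversion places the third in the bass, which is Abb.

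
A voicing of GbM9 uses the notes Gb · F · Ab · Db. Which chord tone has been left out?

The full GbM9 chord is Gb, Bb, Db, F, Ab.
Comparing with the voicing, the major 3rd (3rd) — Bb — is absent.

Bb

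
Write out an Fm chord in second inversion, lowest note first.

C, F, Ab

In root position, Fm is F–Ab–C.
Second inversion puts the fifth (C) in the bass.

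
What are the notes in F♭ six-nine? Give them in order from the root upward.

F-flat, A-flat, C-flat, D-flat, G-flat

F♭ six-nine is a six-nine built on F-flat.
Root: F-flat
Major 3rd (3rd): A-flat
Perfect 5th (5th): C-flat
Major 6th (6th): D-flat
Major 9th (9th): G-flat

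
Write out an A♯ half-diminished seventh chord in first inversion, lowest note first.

C-sharp E G-sharp A-sharp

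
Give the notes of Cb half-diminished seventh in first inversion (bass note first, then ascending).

E-double-flat  G-double-flat  B-double-flat  C-flat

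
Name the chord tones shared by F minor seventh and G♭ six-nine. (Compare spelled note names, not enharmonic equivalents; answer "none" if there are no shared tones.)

F minor seventh = F, A-flat, C, E-flat.
G♭ six-nine = G-flat, B-flat, D-flat, E-flat, A-flat.
Shared: A-flat, E-flat.

A-flat  E-flat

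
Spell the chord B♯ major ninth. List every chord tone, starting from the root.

B-sharp D-double-sharp F-double-sharp A-double-sharp C-double-sharp

B♯ major ninth is a major ninth built on B-sharp.
Root: B-sharp
Major 3rd (3rd): D-double-sharp
Perfect 5th (5th): F-double-sharp
Major 7th (7th): A-double-sharp
Major 9th (9th): C-double-sharp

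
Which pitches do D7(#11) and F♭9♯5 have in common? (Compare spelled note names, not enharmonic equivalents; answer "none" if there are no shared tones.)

C

D7(#11) = D, F♯, A, C, G♯.
F♭9♯5 = F♭, A♭, C, E𝄫, G♭.
Shared: C.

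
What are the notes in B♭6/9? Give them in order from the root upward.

Bb  D  F  G  C

B♭6/9: six-nine on Bb.
Root: Bb
Major 3rd (3rd): D
Perfect 5th (5th): F
Major 6th (6th): G
Major 9th (9th): C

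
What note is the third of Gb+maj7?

Root of Gb+maj7 = G♭. The 3rd is a major 3rd: G♭ up a major 3rd → B♭.

B♭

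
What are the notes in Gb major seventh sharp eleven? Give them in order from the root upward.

Gb  Bb  Db  F  C

Gb major seventh sharp eleven is a major seventh sharp eleven built on Gb.
root → Gb
3rd (major 3rd) → Bb
5th (perfect 5th) → Db
7th (major 7th) → F
11th (augmented 11th) → C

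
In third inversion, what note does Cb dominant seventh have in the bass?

B-double-flat

Cb dominant seventh in root position is C-flat–E-flat–G-flat–B-double-flat.
Third inversion places the seventh in the bass, which is B-double-flat.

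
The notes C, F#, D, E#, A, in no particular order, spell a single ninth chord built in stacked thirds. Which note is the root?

Stacking in thirds gives D – F# – A – C – E#, so D is the root — D dominant seventh sharp nine.

D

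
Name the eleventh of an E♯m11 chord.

Root of E♯m11 = E#. The 11th is a perfect 11th: E# up a perfect 11th → A#.

A#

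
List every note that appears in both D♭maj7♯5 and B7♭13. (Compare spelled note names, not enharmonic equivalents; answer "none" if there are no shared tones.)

D♭maj7♯5 = Db, F, A, C.
B7♭13 = B, D#, F#, A, G.
Shared: A.

A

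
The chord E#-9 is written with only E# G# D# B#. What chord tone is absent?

F##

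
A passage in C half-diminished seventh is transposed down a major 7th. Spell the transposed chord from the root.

D-flat, F-flat, A-double-flat, C-flat

Transposed root: C → D-flat (major 7th down). So we spell D-flat half-diminished seventh:
root → D-flat
3rd (minor 3rd) → F-flat
5th (diminished 5th) → A-double-flat
7th (minor 7th) → C-flat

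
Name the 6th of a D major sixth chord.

D major sixth is built on D; its 6th is a major 6th above the root.
A sixth above D uses the letter B, and the major 6th above D is B.

B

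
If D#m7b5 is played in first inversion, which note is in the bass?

F#

D#m7b5 in root position is D#–F#–A–C#.
First inversion places the third in the bass, which is F#.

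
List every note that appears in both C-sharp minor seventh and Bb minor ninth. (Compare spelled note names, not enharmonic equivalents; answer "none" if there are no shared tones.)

none

C-sharp minor seventh: C-sharp E G-sharp B
Bb minor ninth: B-flat D-flat F A-flat C
Common to both → none.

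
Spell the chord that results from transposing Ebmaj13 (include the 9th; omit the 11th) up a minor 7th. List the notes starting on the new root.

Db – F – Ab – C – Eb – Bb

Eb up a minor 7th → Db. New chord: Db major thirteenth.
Db — root
F — major 3rd
Ab — perfect 5th
C — major 7th
Eb — major 9th
Bb — major 13th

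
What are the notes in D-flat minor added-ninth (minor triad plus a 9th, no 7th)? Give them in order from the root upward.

Db  Fb  Ab  Eb

D-flat minor added-ninth: minor added-ninth on Db.
Db — root
Fb — minor 3rd
Ab — perfect 5th
Eb — major 9th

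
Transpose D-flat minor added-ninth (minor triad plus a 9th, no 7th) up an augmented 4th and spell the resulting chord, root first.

G, Bb, D, A

Db up an augmented 4th → G. New chord: G minor added-ninth.
- root: G
- minor 3rd: Bb
- perfect 5th: D
- major 9th: A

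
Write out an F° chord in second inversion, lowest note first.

Cb, F, Ab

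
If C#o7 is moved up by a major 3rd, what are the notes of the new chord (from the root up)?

E#, G#, B, D

Transposed root: C# → E# (major 3rd up). So we spell E# diminished seventh:
- root: E#
- minor 3rd: G#
- diminished 5th: B
- diminished 7th: D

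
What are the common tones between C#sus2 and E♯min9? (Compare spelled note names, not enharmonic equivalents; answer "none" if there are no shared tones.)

D♯  G♯

C#sus2: C♯ D♯ G♯
E♯min9: E♯ G♯ B♯ D♯ F𝄪
Common to both → D♯, G♯.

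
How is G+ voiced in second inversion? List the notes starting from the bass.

D♯ – G – B

G+ = G–B–D♯; second inversion → fifth (D♯) lowest.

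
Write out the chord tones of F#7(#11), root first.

F♯ – A♯ – C♯ – E – B♯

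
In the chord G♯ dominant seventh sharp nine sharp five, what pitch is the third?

Root of G♯ dominant seventh sharp nine sharp five = G♯. The 3rd is a major 3rd: G♯ up a major 3rd → B♯.

B♯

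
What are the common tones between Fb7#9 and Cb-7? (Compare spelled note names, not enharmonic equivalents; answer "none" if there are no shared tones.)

Cb  Ebb

Fb7#9: Fb Ab Cb Ebb G
Cb-7: Cb Ebb Gb Bbb
Common to both → Cb, Ebb.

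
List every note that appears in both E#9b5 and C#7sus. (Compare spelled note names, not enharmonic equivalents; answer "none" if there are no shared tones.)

B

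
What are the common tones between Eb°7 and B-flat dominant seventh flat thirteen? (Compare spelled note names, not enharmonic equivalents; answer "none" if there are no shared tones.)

Gb

Eb°7 = Eb, Gb, Bbb, Dbb.
B-flat dominant seventh flat thirteen = Bb, D, F, Ab, Gb.
Shared: Gb.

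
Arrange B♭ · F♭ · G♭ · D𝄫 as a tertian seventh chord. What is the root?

G♭

Arranged so that each adjacent pair is a third by letter name: G♭ – B♭ – D𝄫 – F♭.
The bottom of that stack, G♭, is the root (this is G♭ dominant seventh flat five).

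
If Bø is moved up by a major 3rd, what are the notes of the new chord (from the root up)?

D♯  F♯  A  C♯

B up a major 3rd → D♯. New chord: D♯ half-diminished seventh.
root → D♯
3rd (minor 3rd) → F♯
5th (diminished 5th) → A
7th (minor 7th) → C♯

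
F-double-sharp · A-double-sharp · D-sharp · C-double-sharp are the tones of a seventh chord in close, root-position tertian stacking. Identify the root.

D-sharp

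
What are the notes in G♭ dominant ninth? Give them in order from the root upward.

G♭ dominant ninth: dominant ninth on G-flat.
- root: G-flat
- major 3rd: B-flat
- perfect 5th: D-flat
- minor 7th: F-flat
- major 9th: A-flat

G-flat B-flat D-flat F-flat A-flat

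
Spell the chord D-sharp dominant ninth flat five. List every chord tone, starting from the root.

Root D-sharp, quality dominant ninth flat five:
Root: D-sharp
Major 3rd (3rd): F-double-sharp
Diminished 5th (5th): A
Minor 7th (7th): C-sharp
Major 9th (9th): E-sharp

D-sharp, F-double-sharp, A, C-sharp, E-sharp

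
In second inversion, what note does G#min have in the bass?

G#min = G#–B–D#. Second inversion → fifth in the bass = D#.

D#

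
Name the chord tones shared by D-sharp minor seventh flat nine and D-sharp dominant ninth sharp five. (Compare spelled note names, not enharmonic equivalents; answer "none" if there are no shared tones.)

D-sharp minor seventh flat nine = D-sharp, F-sharp, A-sharp, C-sharp, E.
D-sharp dominant ninth sharp five = D-sharp, F-double-sharp, A-double-sharp, C-sharp, E-sharp.
Shared: D-sharp, C-sharp.

D-sharp, C-sharp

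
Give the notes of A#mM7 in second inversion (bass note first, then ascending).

E# G## A# C#

A#mM7 = A#–C#–E#–G##; second inversion → fifth (E#) lowest.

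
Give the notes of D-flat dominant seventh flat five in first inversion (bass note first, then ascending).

F A-double-flat C-flat D-flat

D-flat dominant seventh flat five = D-flat–F–A-double-flat–C-flat; first inversion → third (F) lowest.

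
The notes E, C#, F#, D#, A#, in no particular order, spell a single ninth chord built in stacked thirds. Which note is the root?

D#

Arranged so that each adjacent pair is a third by letter name: D# – F# – A# – C# – E.
The bottom of that stack, D#, is the root (this is D# minor seventh flat nine).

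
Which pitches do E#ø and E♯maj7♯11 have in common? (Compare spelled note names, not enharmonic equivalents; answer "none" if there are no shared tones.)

E#ø: E# G# B D#
E♯maj7♯11: E# G## B# D## A##
Common to both → E#.

E#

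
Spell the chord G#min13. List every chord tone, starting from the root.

G#  B  D#  F#  A#  C#  E#

Root G#, quality minor thirteenth:
- root: G#
- minor 3rd: B
- perfect 5th: D#
- minor 7th: F#
- major 9th: A#
- perfect 11th: C#
- major 13th: E#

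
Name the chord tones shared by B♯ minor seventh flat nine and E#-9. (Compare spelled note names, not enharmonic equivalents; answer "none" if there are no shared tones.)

B♯ minor seventh flat nine: B♯ D♯ F𝄪 A♯ C♯
E#-9: E♯ G♯ B♯ D♯ F𝄪
Common to both → B♯, D♯, F𝄪.

B♯, D♯, F𝄪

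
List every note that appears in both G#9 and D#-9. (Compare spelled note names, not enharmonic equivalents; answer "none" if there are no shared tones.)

D#  F#  A#

G#9 = G#, B#, D#, F#, A#.
D#-9 = D#, F#, A#, C#, E#.
Shared: D#, F#, A#.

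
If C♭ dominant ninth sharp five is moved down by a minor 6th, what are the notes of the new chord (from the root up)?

Eb, G, B, Db, F

Cb down a minor 6th → Eb. New chord: Eb dominant ninth sharp five.
Root: Eb
Major 3rd (3rd): G
Augmented 5th (5th): B
Minor 7th (7th): Db
Major 9th (9th): F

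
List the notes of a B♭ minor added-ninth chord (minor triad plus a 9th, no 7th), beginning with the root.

B♭ – D♭ – F – C

Root B♭, quality minor added-ninth:
Root: B♭
Minor 3rd (3rd): D♭
Perfect 5th (5th): F
Major 9th (9th): C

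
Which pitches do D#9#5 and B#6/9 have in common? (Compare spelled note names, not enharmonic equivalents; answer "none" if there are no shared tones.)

F##

D#9#5: D# F## A## C# E#
B#6/9: B# D## F## G## C##
Common to both → F##.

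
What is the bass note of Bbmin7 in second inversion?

F

Bbmin7 = Bb–Db–F–Ab. Second inversion → fifth in the bass = F.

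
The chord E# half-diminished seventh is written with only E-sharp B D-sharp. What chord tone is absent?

G-sharp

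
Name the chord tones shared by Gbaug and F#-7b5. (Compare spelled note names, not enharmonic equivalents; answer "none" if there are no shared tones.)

none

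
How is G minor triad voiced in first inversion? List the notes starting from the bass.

B-flat D G

In root position, G minor triad is G–B-flat–D.
First inversion puts the third (B-flat) in the bass.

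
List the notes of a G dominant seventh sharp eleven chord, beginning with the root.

G dominant seventh sharp eleven: dominant seventh sharp eleven on G.
root → G
3rd (major 3rd) → B
5th (perfect 5th) → D
7th (minor 7th) → F
11th (augmented 11th) → C♯

G B D F C♯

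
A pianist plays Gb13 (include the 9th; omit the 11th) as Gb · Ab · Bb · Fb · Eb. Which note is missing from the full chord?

The full Gb13 chord is Gb, Bb, Db, Fb, Ab, Eb.
Comparing with the voicing, the perfect 5th (5th) — Db — is absent.

Db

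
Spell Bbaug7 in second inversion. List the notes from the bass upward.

F#, Ab, Bb, D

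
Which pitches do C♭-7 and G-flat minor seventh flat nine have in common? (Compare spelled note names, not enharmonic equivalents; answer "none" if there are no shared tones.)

Gb, Bbb

C♭-7 = Cb, Ebb, Gb, Bbb.
G-flat minor seventh flat nine = Gb, Bbb, Db, Fb, Abb.
Shared: Gb, Bbb.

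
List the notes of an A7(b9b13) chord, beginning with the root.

A, C#, E, G, Bb, F

Root A, quality dominant seventh flat nine flat thirteen:
Root: A
Major 3rd (3rd): C#
Perfect 5th (5th): E
Minor 7th (7th): G
Minor 9th (9th): Bb
Minor 13th (13th): F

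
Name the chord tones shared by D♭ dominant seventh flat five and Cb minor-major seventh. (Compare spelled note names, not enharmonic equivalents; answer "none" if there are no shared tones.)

D♭ dominant seventh flat five = D-flat, F, A-double-flat, C-flat.
Cb minor-major seventh = C-flat, E-double-flat, G-flat, B-flat.
Shared: C-flat.

C-flat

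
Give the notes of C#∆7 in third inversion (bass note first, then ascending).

C#∆7 = C♯–E♯–G♯–B♯; third inversion → seventh (B♯) lowest.

B♯ C♯ E♯ G♯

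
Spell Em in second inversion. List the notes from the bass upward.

B  E  G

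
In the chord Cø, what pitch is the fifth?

Root of Cø = C. The 5th is a diminished 5th: C up a diminished 5th → Gb.

Gb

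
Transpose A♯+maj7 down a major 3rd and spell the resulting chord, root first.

A# down a major 3rd → F#. New chord: F# augmented major seventh.
F# — root
A# — major 3rd
C## — augmented 5th
E# — major 7th

F#, A#, C##, E#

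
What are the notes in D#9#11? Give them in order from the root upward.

D#, F##, A#, C#, E#, G##

D#9#11: dominant ninth sharp eleven on D#.
root → D#
3rd (major 3rd) → F##
5th (perfect 5th) → A#
7th (minor 7th) → C#
9th (major 9th) → E#
11th (augmented 11th) → G##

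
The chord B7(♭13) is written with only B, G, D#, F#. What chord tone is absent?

B7(♭13) = B, D#, F#, A, G. The voicing lacks the 7th (minor 7th), A.

A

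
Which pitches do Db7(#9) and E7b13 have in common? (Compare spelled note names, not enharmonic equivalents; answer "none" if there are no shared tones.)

Db7(#9) = Db, F, Ab, Cb, E.
E7b13 = E, G#, B, D, C.
Shared: E.

E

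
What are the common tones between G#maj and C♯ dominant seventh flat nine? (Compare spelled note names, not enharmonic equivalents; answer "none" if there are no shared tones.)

G#maj = G♯, B♯, D♯.
C♯ dominant seventh flat nine = C♯, E♯, G♯, B, D.
Shared: G♯.

G♯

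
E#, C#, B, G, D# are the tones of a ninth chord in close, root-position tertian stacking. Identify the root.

Stacking in thirds gives C# – E# – G – B – D#, so C# is the root — C# dominant ninth flat five.

C#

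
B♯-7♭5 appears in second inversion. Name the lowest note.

B♯-7♭5 in root position is B#–D#–F#–A#.
Second inversion places the fifth in the bass, which is F#.

F#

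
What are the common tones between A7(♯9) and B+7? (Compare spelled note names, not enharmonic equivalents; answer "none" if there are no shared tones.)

A7(♯9) = A, C#, E, G, B#.
B+7 = B, D#, F##, A.
Shared: A.

A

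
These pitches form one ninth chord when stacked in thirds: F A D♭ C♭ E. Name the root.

D♭

Stacking in thirds gives D♭ – F – A – C♭ – E, so D♭ is the root — D♭ dominant seventh sharp nine sharp five.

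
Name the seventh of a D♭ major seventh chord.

Root of D♭ major seventh = Db. The 7th is a major 7th: Db up a major 7th → C.

C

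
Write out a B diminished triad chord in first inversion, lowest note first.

D, F, B

In root position, B diminished triad is B–D–F.
First inversion puts the third (D) in the bass.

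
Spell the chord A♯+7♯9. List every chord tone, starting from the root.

A♯+7♯9 is a dominant seventh sharp nine sharp five built on A#.
Root: A#
Major 3rd (3rd): C##
Augmented 5th (5th): E##
Minor 7th (7th): G#
Augmented 9th (9th): B##

A# C## E## G# B##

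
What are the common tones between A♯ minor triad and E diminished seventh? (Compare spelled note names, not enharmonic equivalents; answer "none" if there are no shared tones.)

none

A♯ minor triad = A-sharp, C-sharp, E-sharp.
E diminished seventh = E, G, B-flat, D-flat.
Shared: none.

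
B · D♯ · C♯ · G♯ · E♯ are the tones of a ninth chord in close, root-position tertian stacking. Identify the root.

C♯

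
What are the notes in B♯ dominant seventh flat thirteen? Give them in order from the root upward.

B♯ dominant seventh flat thirteen is a dominant seventh flat thirteen built on B-sharp.
root → B-sharp
3rd (major 3rd) → D-double-sharp
5th (perfect 5th) → F-double-sharp
7th (minor 7th) → A-sharp
13th (minor 13th) → G-sharp

B-sharp  D-double-sharp  F-double-sharp  A-sharp  G-sharp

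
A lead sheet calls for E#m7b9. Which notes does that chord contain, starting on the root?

E#m7b9 is a minor seventh flat nine built on E#.
E# — root
G# — minor 3rd
B# — perfect 5th
D# — minor 7th
F# — minor 9th

E#, G#, B#, D#, F#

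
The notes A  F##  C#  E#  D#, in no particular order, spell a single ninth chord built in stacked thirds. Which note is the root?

D#

Stacking in thirds gives D# – F## – A – C# – E#, so D# is the root — D# dominant ninth flat five.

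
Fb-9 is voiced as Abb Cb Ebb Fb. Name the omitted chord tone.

Gb

The full Fb-9 chord is Fb, Abb, Cb, Ebb, Gb.
Comparing with the voicing, the major 9th (9th) — Gb — is absent.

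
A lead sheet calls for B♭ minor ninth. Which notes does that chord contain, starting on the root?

Root Bb, quality minor ninth:
root → Bb
3rd (minor 3rd) → Db
5th (perfect 5th) → F
7th (minor 7th) → Ab
9th (major 9th) → C

Bb  Db  F  Ab  C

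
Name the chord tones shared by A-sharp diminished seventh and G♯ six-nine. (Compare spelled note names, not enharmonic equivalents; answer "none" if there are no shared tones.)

A-sharp

A-sharp diminished seventh = A-sharp, C-sharp, E, G.
G♯ six-nine = G-sharp, B-sharp, D-sharp, E-sharp, A-sharp.
Shared: A-sharp.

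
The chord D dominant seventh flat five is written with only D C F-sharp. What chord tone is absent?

A-flat

The full D dominant seventh flat five chord is D, F-sharp, A-flat, C.
Comparing with the voicing, the diminished 5th (5th) — A-flat — is absent.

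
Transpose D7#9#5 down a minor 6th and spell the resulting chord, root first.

A minor 6th down from D is F♯, so the new chord is F♯ dominant seventh sharp nine sharp five.
- root: F♯
- major 3rd: A♯
- augmented 5th: C𝄪
- minor 7th: E
- augmented 9th: G𝄪

F♯ A♯ C𝄪 E G𝄪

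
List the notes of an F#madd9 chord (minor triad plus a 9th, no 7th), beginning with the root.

F#madd9 is a minor added-ninth built on F#.
Root: F#
Minor 3rd (3rd): A
Perfect 5th (5th): C#
Major 9th (9th): G#

F# – A – C# – G#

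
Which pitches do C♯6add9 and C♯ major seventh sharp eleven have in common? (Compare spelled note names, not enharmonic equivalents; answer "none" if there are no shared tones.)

C♯6add9: C♯ E♯ G♯ A♯ D♯
C♯ major seventh sharp eleven: C♯ E♯ G♯ B♯ F𝄪
Common to both → C♯, E♯, G♯.

C♯  E♯  G♯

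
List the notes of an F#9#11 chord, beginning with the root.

F#9#11 is a dominant ninth sharp eleven built on F#.
root → F#
3rd (major 3rd) → A#
5th (perfect 5th) → C#
7th (minor 7th) → E
9th (major 9th) → G#
11th (augmented 11th) → B#

F# A# C# E G# B#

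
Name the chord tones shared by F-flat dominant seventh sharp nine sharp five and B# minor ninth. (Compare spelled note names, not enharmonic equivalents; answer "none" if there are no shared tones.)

none

F-flat dominant seventh sharp nine sharp five = F-flat, A-flat, C, E-double-flat, G.
B# minor ninth = B-sharp, D-sharp, F-double-sharp, A-sharp, C-double-sharp.
Shared: none.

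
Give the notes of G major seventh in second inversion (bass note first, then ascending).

In root position, G major seventh is G–B–D–F-sharp.
Second inversion puts the fifth (D) in the bass.

D, F-sharp, G, B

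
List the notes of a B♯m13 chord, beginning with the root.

B# – D# – F## – A# – C## – E# – G##

Root B#, quality minor thirteenth:
B# — root
D# — minor 3rd
F## — perfect 5th
A# — minor 7th
C## — major 9th
E# — perfect 11th
G## — major 13th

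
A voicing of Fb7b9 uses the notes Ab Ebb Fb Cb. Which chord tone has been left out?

The full Fb7b9 chord is Fb, Ab, Cb, Ebb, Gbb.
Comparing with the voicing, the minor 9th (9th) — Gbb — is absent.

Gbb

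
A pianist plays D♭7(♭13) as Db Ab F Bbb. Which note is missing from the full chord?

D♭7(♭13) = Db, F, Ab, Cb, Bbb. The voicing lacks the 7th (minor 7th), Cb.

Cb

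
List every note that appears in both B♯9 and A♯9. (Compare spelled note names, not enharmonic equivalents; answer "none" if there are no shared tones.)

B♯9: B# D## F## A# C##
A♯9: A# C## E# G# B#
Common to both → B#, A#, C##.

B#, A#, C##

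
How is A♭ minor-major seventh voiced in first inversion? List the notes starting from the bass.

C-flat, E-flat, G, A-flat

In root position, A♭ minor-major seventh is A-flat–C-flat–E-flat–G.
First inversion puts the third (C-flat) in the bass.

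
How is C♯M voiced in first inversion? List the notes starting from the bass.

C♯M = C#–E#–G#; first inversion → third (E#) lowest.

E#, G#, C#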